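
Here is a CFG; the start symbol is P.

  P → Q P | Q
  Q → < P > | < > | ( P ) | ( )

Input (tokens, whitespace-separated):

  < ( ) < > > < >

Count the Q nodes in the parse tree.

4

[P [Q < [P [Q ( )] [P [Q < >]]] >] [P [Q < >]]]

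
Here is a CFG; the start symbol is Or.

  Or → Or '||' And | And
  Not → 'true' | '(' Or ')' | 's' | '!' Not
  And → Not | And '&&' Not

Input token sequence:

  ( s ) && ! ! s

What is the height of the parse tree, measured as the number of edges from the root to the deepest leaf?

[Or [And [And [Not ( [Or [And [Not s]]] )]] && [Not ! [Not ! [Not s]]]]]

7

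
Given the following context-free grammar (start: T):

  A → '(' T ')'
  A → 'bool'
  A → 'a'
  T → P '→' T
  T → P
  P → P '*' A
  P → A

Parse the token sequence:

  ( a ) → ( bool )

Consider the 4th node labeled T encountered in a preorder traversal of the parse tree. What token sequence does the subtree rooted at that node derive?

[T [P [A ( [T [P [A a]]] )]] → [T [P [A ( [T [P [A bool]]] )]]]]

bool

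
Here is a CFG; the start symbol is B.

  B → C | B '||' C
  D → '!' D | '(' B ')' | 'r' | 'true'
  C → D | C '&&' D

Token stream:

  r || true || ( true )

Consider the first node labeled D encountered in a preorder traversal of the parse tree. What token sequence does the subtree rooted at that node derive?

[B [B [B [C [D r]]] || [C [D true]]] || [C [D ( [B [C [D true]]] )]]]

r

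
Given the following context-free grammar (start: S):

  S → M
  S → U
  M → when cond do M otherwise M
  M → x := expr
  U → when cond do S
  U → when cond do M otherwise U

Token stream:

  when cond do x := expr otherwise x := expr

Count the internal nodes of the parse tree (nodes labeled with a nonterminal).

[S [M when cond do [M x := expr] otherwise [M x := expr]]]

4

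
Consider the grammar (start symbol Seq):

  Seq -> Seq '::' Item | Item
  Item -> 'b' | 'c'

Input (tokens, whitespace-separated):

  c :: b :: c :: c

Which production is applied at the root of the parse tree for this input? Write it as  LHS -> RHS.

[Seq [Seq [Seq [Seq [Item c]] :: [Item b]] :: [Item c]] :: [Item c]]

Seq -> Seq '::' Item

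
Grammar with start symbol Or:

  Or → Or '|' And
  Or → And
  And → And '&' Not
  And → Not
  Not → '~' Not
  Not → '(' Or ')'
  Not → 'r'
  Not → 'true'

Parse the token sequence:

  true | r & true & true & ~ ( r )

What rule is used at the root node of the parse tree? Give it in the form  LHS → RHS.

Or → Or '|' And

[Or [Or [And [Not true]]] | [And [And [And [And [Not r]] & [Not true]] & [Not true]] & [Not ~ [Not ( [Or [And [Not r]]] )]]]]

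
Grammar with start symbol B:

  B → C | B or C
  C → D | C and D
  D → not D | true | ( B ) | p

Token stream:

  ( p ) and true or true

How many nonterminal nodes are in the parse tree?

[B [B [C [C [D ( [B [C [D p]]] )]] and [D true]]] or [C [D true]]]

11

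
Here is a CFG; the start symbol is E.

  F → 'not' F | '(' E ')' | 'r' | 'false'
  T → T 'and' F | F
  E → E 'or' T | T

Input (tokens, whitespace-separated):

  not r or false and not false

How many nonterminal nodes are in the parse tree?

10

[E [E [T [F not [F r]]]] or [T [T [F false]] and [F not [F false]]]]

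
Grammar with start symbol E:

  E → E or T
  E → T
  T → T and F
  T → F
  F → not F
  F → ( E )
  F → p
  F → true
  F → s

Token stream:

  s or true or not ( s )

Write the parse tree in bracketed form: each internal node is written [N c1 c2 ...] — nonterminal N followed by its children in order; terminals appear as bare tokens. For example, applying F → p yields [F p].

E
E or T
E or T or T
T or T or T
F or T or T
s or T or T
s or F or T
s or true or T
s or true or F
s or true or not F
s or true or not ( E )
s or true or not ( T )
s or true or not ( F )
s or true or not ( s )

[E [E [E [T [F s]]] or [T [F true]]] or [T [F not [F ( [E [T [F s]]] )]]]]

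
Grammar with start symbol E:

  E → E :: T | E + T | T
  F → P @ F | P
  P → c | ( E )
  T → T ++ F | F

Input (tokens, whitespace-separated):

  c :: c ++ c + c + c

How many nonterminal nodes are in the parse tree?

19

[E [E [E [E [T [F [P c]]]] :: [T [T [F [P c]]] ++ [F [P c]]]] + [T [F [P c]]]] + [T [F [P c]]]]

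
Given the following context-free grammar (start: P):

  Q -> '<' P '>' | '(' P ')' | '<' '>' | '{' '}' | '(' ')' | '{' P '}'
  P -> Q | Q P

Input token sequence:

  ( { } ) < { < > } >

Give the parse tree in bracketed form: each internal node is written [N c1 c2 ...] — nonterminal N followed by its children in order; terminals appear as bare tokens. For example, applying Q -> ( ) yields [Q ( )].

P
Q P
( P ) P
( Q ) P
( { } ) P
( { } ) Q
( { } ) < P >
( { } ) < Q >
( { } ) < { P } >
( { } ) < { Q } >
( { } ) < { < > } >

[P [Q ( [P [Q { }]] )] [P [Q < [P [Q { [P [Q < >]] }]] >]]]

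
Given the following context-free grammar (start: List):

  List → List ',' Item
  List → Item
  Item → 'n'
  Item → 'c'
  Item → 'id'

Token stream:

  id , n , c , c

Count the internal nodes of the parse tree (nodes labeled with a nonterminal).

8

[List [List [List [List [Item id]] , [Item n]] , [Item c]] , [Item c]]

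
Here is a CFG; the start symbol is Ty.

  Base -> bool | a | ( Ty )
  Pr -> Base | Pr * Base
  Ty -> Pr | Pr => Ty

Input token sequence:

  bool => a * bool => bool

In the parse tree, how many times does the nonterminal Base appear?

4

[Ty [Pr [Base bool]] => [Ty [Pr [Pr [Base a]] * [Base bool]] => [Ty [Pr [Base bool]]]]]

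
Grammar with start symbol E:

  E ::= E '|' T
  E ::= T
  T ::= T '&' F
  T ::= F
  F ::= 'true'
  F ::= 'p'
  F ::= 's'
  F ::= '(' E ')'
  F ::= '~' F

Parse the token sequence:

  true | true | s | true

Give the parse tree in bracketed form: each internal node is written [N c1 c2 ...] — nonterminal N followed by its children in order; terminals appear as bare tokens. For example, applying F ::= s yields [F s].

[E [E [E [E [T [F true]]] | [T [F true]]] | [T [F s]]] | [T [F true]]]

E
E | T
E | T | T
E | T | T | T
T | T | T | T
F | T | T | T
true | T | T | T
true | F | T | T
true | true | T | T
true | true | F | T
true | true | s | T
true | true | s | F
true | true | s | true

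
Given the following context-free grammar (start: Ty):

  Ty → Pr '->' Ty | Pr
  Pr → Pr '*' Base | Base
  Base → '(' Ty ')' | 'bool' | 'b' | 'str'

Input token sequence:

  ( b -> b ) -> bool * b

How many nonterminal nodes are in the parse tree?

14

[Ty [Pr [Base ( [Ty [Pr [Base b]] -> [Ty [Pr [Base b]]]] )]] -> [Ty [Pr [Pr [Base bool]] * [Base b]]]]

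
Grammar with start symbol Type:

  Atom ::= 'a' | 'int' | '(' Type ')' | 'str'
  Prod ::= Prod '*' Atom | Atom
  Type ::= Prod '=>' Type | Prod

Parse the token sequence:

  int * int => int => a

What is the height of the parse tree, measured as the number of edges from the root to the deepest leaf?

[Type [Prod [Prod [Atom int]] * [Atom int]] => [Type [Prod [Atom int]] => [Type [Prod [Atom a]]]]]

5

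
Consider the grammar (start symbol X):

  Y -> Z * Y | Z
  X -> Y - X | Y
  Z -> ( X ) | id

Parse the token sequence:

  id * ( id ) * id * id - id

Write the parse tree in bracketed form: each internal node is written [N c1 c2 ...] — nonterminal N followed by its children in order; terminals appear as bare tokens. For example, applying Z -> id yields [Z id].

[X [Y [Z id] * [Y [Z ( [X [Y [Z id]]] )] * [Y [Z id] * [Y [Z id]]]]] - [X [Y [Z id]]]]

X
Y - X
Z * Y - X
id * Y - X
id * Z * Y - X
id * ( X ) * Y - X
id * ( Y ) * Y - X
id * ( Z ) * Y - X
id * ( id ) * Y - X
id * ( id ) * Z * Y - X
id * ( id ) * id * Y - X
id * ( id ) * id * Z - X
id * ( id ) * id * id - X
id * ( id ) * id * id - Y
id * ( id ) * id * id - Z
id * ( id ) * id * id - id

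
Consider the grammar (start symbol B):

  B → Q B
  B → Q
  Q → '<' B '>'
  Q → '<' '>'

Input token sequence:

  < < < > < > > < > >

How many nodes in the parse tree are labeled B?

[B [Q < [B [Q < [B [Q < >] [B [Q < >]]] >] [B [Q < >]]] >]]

5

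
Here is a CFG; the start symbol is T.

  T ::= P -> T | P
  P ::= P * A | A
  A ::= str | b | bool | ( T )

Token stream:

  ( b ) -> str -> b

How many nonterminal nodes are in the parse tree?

12

[T [P [A ( [T [P [A b]]] )]] -> [T [P [A str]] -> [T [P [A b]]]]]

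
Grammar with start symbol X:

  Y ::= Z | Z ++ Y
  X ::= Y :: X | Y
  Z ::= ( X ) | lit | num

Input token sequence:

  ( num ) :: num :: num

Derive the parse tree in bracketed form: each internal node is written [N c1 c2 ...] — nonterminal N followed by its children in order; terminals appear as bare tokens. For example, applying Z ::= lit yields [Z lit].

[X [Y [Z ( [X [Y [Z num]]] )]] :: [X [Y [Z num]] :: [X [Y [Z num]]]]]

X
Y :: X
Z :: X
( X ) :: X
( Y ) :: X
( Z ) :: X
( num ) :: X
( num ) :: Y :: X
( num ) :: Z :: X
( num ) :: num :: X
( num ) :: num :: Y
( num ) :: num :: Z
( num ) :: num :: num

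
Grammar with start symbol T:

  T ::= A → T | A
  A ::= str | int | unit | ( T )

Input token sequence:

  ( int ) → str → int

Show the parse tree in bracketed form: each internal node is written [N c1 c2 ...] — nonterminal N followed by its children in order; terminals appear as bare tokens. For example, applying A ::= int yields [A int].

[T [A ( [T [A int]] )] → [T [A str] → [T [A int]]]]

T
A → T
( T ) → T
( A ) → T
( int ) → T
( int ) → A → T
( int ) → str → T
( int ) → str → A
( int ) → str → int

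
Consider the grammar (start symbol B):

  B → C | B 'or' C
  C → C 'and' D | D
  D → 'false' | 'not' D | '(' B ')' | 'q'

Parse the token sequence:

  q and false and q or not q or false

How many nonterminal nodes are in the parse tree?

[B [B [B [C [C [C [D q]] and [D false]] and [D q]]] or [C [D not [D q]]]] or [C [D false]]]

14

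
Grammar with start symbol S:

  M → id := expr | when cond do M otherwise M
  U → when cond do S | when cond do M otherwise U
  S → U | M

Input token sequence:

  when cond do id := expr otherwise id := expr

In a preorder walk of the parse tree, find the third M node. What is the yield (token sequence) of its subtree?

id := expr

[S [M when cond do [M id := expr] otherwise [M id := expr]]]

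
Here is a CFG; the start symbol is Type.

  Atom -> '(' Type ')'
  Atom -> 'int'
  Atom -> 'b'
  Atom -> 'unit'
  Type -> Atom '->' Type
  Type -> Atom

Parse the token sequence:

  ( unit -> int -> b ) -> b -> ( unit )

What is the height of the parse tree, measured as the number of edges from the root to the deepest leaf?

[Type [Atom ( [Type [Atom unit] -> [Type [Atom int] -> [Type [Atom b]]]] )] -> [Type [Atom b] -> [Type [Atom ( [Type [Atom unit]] )]]]]

6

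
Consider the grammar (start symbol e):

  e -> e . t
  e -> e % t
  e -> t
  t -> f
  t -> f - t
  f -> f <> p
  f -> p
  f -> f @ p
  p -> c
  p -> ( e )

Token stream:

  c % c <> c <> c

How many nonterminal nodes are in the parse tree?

12

[e [e [t [f [p c]]]] % [t [f [f [f [p c]] <> [p c]] <> [p c]]]]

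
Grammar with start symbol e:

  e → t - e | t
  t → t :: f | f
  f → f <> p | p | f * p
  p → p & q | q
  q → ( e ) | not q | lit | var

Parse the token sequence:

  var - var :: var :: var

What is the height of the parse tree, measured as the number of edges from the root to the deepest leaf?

[e [t [f [p [q var]]]] - [e [t [t [t [f [p [q var]]]] :: [f [p [q var]]]] :: [f [p [q var]]]]]]

8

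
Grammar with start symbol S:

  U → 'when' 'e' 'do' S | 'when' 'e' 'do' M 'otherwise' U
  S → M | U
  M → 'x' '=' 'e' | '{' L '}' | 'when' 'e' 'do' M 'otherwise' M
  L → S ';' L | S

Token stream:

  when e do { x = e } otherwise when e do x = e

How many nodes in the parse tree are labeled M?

3

[S [U when e do [M { [L [S [M x = e]]] }] otherwise [U when e do [S [M x = e]]]]]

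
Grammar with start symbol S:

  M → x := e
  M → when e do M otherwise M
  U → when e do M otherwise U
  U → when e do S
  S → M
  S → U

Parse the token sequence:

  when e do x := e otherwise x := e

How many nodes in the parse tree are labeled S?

[S [M when e do [M x := e] otherwise [M x := e]]]

1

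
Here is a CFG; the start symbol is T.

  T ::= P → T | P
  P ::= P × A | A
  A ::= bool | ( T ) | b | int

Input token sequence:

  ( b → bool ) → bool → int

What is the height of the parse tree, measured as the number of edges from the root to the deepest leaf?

[T [P [A ( [T [P [A b]] → [T [P [A bool]]]] )]] → [T [P [A bool]] → [T [P [A int]]]]]

7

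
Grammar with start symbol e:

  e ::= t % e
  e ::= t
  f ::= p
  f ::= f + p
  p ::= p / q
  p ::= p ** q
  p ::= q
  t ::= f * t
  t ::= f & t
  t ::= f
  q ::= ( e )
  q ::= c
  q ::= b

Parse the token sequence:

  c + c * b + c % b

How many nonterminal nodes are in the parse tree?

20

[e [t [f [f [p [q c]]] + [p [q c]]] * [t [f [f [p [q b]]] + [p [q c]]]]] % [e [t [f [p [q b]]]]]]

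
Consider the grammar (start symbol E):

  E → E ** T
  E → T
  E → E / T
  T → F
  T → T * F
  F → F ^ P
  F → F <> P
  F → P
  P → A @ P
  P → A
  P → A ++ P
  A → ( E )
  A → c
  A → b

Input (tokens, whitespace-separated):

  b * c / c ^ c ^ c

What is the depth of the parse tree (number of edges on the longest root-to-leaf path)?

7

[E [E [T [T [F [P [A b]]]] * [F [P [A c]]]]] / [T [F [F [F [P [A c]]] ^ [P [A c]]] ^ [P [A c]]]]]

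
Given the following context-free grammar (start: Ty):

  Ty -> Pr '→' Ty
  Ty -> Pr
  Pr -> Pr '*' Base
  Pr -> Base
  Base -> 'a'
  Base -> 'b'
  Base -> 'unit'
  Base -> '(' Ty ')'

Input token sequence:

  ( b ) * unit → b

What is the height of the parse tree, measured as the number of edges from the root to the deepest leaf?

[Ty [Pr [Pr [Base ( [Ty [Pr [Base b]]] )]] * [Base unit]] → [Ty [Pr [Base b]]]]

7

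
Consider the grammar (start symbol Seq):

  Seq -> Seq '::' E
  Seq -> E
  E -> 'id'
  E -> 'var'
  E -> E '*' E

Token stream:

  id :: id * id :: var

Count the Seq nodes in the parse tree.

3

[Seq [Seq [Seq [E id]] :: [E [E id] * [E id]]] :: [E var]]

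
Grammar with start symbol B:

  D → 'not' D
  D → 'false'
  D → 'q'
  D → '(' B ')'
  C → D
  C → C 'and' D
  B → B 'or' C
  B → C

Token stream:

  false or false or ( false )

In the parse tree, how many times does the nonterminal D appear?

4

[B [B [B [C [D false]]] or [C [D false]]] or [C [D ( [B [C [D false]]] )]]]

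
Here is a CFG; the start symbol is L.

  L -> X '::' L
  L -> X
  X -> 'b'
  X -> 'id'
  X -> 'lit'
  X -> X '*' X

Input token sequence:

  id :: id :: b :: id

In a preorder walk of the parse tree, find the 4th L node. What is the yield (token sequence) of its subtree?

[L [X id] :: [L [X id] :: [L [X b] :: [L [X id]]]]]

id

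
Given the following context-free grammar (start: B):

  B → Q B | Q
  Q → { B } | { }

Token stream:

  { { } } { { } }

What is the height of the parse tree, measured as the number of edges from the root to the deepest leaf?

[B [Q { [B [Q { }]] }] [B [Q { [B [Q { }]] }]]]

5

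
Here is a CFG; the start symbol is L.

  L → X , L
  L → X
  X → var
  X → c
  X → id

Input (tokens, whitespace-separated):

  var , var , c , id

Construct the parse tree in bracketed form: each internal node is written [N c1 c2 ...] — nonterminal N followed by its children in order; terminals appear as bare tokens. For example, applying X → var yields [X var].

[L [X var] , [L [X var] , [L [X c] , [L [X id]]]]]

L
X , L
var , L
var , X , L
var , var , L
var , var , X , L
var , var , c , L
var , var , c , X
var , var , c , id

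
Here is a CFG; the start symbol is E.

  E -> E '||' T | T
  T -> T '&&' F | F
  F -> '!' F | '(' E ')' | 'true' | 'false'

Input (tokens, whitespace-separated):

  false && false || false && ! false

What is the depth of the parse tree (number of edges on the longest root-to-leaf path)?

[E [E [T [T [F false]] && [F false]]] || [T [T [F false]] && [F ! [F false]]]]

5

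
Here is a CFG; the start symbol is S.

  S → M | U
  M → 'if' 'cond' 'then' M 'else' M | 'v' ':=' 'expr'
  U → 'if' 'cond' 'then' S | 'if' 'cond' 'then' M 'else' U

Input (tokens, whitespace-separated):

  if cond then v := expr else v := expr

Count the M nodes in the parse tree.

[S [M if cond then [M v := expr] else [M v := expr]]]

3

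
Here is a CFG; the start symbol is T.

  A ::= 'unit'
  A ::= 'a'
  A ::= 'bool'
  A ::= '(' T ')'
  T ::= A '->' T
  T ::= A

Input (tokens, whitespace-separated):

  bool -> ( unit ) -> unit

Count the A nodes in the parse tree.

4

[T [A bool] -> [T [A ( [T [A unit]] )] -> [T [A unit]]]]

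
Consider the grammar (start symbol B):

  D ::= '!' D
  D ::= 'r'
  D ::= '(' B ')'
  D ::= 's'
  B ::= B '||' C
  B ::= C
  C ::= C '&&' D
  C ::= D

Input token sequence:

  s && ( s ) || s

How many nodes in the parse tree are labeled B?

3

[B [B [C [C [D s]] && [D ( [B [C [D s]]] )]]] || [C [D s]]]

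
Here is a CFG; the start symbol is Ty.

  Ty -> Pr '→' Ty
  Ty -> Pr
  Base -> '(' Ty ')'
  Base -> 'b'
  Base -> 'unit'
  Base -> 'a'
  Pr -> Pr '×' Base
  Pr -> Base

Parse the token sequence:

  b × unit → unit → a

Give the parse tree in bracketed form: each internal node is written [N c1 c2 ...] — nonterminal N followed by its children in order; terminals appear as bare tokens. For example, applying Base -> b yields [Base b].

[Ty [Pr [Pr [Base b]] × [Base unit]] → [Ty [Pr [Base unit]] → [Ty [Pr [Base a]]]]]

Ty
Pr → Ty
Pr × Base → Ty
Base × Base → Ty
b × Base → Ty
b × unit → Ty
b × unit → Pr → Ty
b × unit → Base → Ty
b × unit → unit → Ty
b × unit → unit → Pr
b × unit → unit → Base
b × unit → unit → a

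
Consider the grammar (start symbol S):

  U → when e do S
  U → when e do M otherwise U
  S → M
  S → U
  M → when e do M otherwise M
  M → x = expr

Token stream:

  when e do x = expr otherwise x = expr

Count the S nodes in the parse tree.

1

[S [M when e do [M x = expr] otherwise [M x = expr]]]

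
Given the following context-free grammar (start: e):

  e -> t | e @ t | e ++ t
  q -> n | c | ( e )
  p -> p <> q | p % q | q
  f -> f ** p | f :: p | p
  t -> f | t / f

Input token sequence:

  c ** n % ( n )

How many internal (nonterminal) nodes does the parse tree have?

15

[e [t [f [f [p [q c]]] ** [p [p [q n]] % [q ( [e [t [f [p [q n]]]]] )]]]]]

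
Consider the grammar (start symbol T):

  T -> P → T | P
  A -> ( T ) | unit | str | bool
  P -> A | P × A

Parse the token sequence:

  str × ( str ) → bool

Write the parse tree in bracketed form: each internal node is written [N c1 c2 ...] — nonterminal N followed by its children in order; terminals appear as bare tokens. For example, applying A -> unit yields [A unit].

[T [P [P [A str]] × [A ( [T [P [A str]]] )]] → [T [P [A bool]]]]

T
P → T
P × A → T
A × A → T
str × A → T
str × ( T ) → T
str × ( P ) → T
str × ( A ) → T
str × ( str ) → T
str × ( str ) → P
str × ( str ) → A
str × ( str ) → bool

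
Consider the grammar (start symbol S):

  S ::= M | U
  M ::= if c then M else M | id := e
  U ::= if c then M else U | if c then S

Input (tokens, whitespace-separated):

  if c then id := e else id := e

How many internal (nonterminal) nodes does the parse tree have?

[S [M if c then [M id := e] else [M id := e]]]

4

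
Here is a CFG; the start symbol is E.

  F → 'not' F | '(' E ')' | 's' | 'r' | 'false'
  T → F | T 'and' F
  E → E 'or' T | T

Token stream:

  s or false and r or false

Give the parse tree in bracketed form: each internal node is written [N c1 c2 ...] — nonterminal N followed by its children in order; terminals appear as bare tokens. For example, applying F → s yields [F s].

[E [E [E [T [F s]]] or [T [T [F false]] and [F r]]] or [T [F false]]]

E
E or T
E or T or T
T or T or T
F or T or T
s or T or T
s or T and F or T
s or F and F or T
s or false and F or T
s or false and r or T
s or false and r or F
s or false and r or false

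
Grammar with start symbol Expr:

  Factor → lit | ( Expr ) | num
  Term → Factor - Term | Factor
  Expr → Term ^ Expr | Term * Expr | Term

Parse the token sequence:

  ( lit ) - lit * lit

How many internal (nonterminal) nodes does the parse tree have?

11

[Expr [Term [Factor ( [Expr [Term [Factor lit]]] )] - [Term [Factor lit]]] * [Expr [Term [Factor lit]]]]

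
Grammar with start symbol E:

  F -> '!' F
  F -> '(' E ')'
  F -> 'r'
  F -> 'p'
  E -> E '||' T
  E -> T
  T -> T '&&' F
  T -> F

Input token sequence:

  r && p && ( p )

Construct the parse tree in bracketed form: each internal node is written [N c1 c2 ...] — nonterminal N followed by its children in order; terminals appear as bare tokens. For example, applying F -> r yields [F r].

[E [T [T [T [F r]] && [F p]] && [F ( [E [T [F p]]] )]]]

E
T
T && F
T && F && F
F && F && F
r && F && F
r && p && F
r && p && ( E )
r && p && ( T )
r && p && ( F )
r && p && ( p )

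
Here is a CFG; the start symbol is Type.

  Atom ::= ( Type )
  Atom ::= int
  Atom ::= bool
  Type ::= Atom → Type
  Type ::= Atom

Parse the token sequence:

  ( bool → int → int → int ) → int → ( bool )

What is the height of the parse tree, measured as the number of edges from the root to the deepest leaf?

[Type [Atom ( [Type [Atom bool] → [Type [Atom int] → [Type [Atom int] → [Type [Atom int]]]]] )] → [Type [Atom int] → [Type [Atom ( [Type [Atom bool]] )]]]]

7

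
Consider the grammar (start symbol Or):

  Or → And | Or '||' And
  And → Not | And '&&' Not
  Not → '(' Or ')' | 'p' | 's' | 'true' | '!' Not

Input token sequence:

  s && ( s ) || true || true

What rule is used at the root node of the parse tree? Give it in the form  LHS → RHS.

[Or [Or [Or [And [And [Not s]] && [Not ( [Or [And [Not s]]] )]]] || [And [Not true]]] || [And [Not true]]]

Or → Or '||' And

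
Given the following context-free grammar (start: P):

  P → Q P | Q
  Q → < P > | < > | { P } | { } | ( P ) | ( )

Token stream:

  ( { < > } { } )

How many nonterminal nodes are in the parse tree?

[P [Q ( [P [Q { [P [Q < >]] }] [P [Q { }]]] )]]

8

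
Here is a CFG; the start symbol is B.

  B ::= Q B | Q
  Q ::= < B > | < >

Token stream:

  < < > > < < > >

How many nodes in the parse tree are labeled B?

[B [Q < [B [Q < >]] >] [B [Q < [B [Q < >]] >]]]

4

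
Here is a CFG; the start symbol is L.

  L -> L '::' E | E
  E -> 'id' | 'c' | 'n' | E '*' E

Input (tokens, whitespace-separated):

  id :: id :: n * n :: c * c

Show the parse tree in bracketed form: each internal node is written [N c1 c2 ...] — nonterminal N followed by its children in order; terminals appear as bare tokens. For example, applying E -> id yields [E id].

L
L :: E
L :: E :: E
L :: E :: E :: E
E :: E :: E :: E
id :: E :: E :: E
id :: id :: E :: E
id :: id :: E * E :: E
id :: id :: n * E :: E
id :: id :: n * n :: E
id :: id :: n * n :: E * E
id :: id :: n * n :: c * E
id :: id :: n * n :: c * c

[L [L [L [L [E id]] :: [E id]] :: [E [E n] * [E n]]] :: [E [E c] * [E c]]]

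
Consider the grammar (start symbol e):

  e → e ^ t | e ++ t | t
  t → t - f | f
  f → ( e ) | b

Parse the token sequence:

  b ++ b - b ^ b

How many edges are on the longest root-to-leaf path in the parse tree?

5

[e [e [e [t [f b]]] ++ [t [t [f b]] - [f b]]] ^ [t [f b]]]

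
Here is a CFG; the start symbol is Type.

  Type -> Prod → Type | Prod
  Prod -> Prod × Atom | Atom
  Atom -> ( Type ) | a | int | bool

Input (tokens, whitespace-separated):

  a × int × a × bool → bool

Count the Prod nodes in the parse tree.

5

[Type [Prod [Prod [Prod [Prod [Atom a]] × [Atom int]] × [Atom a]] × [Atom bool]] → [Type [Prod [Atom bool]]]]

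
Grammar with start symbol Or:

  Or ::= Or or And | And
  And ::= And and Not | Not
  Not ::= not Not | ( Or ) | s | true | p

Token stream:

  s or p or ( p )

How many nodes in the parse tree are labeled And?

4

[Or [Or [Or [And [Not s]]] or [And [Not p]]] or [And [Not ( [Or [And [Not p]]] )]]]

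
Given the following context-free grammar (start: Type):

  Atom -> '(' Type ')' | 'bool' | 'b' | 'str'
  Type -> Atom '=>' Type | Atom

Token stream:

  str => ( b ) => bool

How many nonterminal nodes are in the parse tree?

[Type [Atom str] => [Type [Atom ( [Type [Atom b]] )] => [Type [Atom bool]]]]

8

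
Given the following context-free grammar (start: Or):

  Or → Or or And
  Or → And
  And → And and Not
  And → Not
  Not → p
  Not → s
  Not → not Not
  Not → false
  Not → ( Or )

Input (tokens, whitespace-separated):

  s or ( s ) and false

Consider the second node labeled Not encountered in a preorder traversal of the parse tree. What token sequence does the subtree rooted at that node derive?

( s )

[Or [Or [And [Not s]]] or [And [And [Not ( [Or [And [Not s]]] )]] and [Not false]]]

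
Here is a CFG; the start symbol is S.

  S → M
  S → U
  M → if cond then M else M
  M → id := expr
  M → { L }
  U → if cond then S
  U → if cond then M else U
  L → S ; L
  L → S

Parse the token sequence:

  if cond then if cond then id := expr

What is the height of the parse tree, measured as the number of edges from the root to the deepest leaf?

[S [U if cond then [S [U if cond then [S [M id := expr]]]]]]

6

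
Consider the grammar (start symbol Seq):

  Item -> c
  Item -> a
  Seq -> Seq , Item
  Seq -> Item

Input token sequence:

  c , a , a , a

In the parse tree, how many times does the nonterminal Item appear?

[Seq [Seq [Seq [Seq [Item c]] , [Item a]] , [Item a]] , [Item a]]

4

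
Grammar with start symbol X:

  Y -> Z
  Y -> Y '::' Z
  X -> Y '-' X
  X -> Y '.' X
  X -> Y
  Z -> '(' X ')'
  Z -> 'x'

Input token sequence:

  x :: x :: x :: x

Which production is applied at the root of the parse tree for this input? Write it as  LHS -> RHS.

[X [Y [Y [Y [Y [Z x]] :: [Z x]] :: [Z x]] :: [Z x]]]

X -> Y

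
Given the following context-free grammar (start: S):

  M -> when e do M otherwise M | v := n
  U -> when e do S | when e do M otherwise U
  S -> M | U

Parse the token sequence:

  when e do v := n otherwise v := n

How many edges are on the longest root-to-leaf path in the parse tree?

3

[S [M when e do [M v := n] otherwise [M v := n]]]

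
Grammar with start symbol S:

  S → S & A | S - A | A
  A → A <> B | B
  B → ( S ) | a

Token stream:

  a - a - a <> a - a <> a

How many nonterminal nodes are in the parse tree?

[S [S [S [S [A [B a]]] - [A [B a]]] - [A [A [B a]] <> [B a]]] - [A [A [B a]] <> [B a]]]

16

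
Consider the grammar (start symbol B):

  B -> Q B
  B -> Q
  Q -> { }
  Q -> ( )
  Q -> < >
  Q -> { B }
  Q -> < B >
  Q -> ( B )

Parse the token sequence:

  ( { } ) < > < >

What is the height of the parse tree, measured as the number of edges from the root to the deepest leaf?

[B [Q ( [B [Q { }]] )] [B [Q < >] [B [Q < >]]]]

4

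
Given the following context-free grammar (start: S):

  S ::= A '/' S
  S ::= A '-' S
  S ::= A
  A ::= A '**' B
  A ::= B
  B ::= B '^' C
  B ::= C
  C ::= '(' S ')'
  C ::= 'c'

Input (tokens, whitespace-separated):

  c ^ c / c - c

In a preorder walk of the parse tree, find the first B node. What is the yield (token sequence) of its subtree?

c ^ c

[S [A [B [B [C c]] ^ [C c]]] / [S [A [B [C c]]] - [S [A [B [C c]]]]]]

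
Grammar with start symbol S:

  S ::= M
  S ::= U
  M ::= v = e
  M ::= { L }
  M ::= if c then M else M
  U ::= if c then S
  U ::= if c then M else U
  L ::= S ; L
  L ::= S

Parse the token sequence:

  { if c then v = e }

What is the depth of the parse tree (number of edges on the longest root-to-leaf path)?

7

[S [M { [L [S [U if c then [S [M v = e]]]]] }]]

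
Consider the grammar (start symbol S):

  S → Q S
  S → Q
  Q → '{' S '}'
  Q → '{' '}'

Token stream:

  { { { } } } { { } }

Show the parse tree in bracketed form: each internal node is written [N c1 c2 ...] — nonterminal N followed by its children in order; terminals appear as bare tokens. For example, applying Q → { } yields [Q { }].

S
Q S
{ S } S
{ Q } S
{ { S } } S
{ { Q } } S
{ { { } } } S
{ { { } } } Q
{ { { } } } { S }
{ { { } } } { Q }
{ { { } } } { { } }

[S [Q { [S [Q { [S [Q { }]] }]] }] [S [Q { [S [Q { }]] }]]]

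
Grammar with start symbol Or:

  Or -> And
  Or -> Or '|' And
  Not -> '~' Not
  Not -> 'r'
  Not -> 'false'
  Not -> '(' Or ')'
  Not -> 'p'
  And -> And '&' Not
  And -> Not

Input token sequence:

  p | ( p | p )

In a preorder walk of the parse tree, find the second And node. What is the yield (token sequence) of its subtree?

( p | p )

[Or [Or [And [Not p]]] | [And [Not ( [Or [Or [And [Not p]]] | [And [Not p]]] )]]]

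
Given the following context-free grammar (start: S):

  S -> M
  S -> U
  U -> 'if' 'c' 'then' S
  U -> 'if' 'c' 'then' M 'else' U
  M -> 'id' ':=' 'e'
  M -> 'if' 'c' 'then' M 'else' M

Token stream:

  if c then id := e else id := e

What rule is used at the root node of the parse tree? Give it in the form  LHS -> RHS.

[S [M if c then [M id := e] else [M id := e]]]

S -> M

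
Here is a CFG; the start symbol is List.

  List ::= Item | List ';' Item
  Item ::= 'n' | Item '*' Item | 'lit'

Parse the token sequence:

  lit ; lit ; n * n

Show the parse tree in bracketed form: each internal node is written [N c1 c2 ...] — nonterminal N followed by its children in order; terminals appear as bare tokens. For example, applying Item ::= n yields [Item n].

List
List ; Item
List ; Item ; Item
Item ; Item ; Item
lit ; Item ; Item
lit ; lit ; Item
lit ; lit ; Item * Item
lit ; lit ; n * Item
lit ; lit ; n * n

[List [List [List [Item lit]] ; [Item lit]] ; [Item [Item n] * [Item n]]]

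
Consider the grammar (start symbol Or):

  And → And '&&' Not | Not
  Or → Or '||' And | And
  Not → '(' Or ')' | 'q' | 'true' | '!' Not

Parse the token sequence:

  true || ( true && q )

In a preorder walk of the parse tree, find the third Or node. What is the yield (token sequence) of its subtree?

true && q

[Or [Or [And [Not true]]] || [And [Not ( [Or [And [And [Not true]] && [Not q]]] )]]]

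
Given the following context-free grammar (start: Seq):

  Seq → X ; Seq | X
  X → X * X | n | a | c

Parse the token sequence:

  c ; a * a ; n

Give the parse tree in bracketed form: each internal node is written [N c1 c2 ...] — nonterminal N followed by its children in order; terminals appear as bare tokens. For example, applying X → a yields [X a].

Seq
X ; Seq
c ; Seq
c ; X ; Seq
c ; X * X ; Seq
c ; a * X ; Seq
c ; a * a ; Seq
c ; a * a ; X
c ; a * a ; n

[Seq [X c] ; [Seq [X [X a] * [X a]] ; [Seq [X n]]]]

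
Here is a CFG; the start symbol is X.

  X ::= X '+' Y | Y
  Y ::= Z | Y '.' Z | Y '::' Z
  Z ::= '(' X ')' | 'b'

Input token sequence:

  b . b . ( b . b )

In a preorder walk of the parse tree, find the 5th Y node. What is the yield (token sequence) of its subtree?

[X [Y [Y [Y [Z b]] . [Z b]] . [Z ( [X [Y [Y [Z b]] . [Z b]]] )]]]

b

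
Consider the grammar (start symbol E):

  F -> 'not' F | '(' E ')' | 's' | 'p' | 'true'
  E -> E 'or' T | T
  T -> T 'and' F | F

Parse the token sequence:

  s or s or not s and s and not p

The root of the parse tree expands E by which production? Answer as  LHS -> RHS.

E -> E 'or' T

[E [E [E [T [F s]]] or [T [F s]]] or [T [T [T [F not [F s]]] and [F s]] and [F not [F p]]]]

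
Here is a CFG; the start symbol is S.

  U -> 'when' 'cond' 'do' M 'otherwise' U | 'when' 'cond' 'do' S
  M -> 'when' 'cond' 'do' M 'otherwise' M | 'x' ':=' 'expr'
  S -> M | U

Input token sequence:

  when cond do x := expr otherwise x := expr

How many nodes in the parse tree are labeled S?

1

[S [M when cond do [M x := expr] otherwise [M x := expr]]]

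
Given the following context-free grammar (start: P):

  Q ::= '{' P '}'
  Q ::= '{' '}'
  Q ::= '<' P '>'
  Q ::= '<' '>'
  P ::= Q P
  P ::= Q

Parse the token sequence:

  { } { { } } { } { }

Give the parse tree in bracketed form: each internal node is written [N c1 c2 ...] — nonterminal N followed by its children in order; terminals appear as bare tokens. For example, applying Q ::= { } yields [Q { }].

P
Q P
{ } P
{ } Q P
{ } { P } P
{ } { Q } P
{ } { { } } P
{ } { { } } Q P
{ } { { } } { } P
{ } { { } } { } Q
{ } { { } } { } { }

[P [Q { }] [P [Q { [P [Q { }]] }] [P [Q { }] [P [Q { }]]]]]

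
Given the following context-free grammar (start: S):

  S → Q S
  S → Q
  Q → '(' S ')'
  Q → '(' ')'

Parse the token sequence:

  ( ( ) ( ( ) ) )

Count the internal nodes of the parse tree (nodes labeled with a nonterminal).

[S [Q ( [S [Q ( )] [S [Q ( [S [Q ( )]] )]]] )]]

8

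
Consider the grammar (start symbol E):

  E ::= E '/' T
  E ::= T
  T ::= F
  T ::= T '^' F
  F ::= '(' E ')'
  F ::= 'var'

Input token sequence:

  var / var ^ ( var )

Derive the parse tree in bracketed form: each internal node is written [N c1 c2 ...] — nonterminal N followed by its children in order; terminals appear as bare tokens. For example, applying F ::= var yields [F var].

E
E / T
T / T
F / T
var / T
var / T ^ F
var / F ^ F
var / var ^ F
var / var ^ ( E )
var / var ^ ( T )
var / var ^ ( F )
var / var ^ ( var )

[E [E [T [F var]]] / [T [T [F var]] ^ [F ( [E [T [F var]]] )]]]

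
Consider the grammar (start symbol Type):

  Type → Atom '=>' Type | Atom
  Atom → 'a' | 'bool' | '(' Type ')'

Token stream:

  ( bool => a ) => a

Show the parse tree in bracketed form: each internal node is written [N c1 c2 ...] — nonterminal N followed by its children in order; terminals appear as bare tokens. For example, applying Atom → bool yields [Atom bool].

[Type [Atom ( [Type [Atom bool] => [Type [Atom a]]] )] => [Type [Atom a]]]

Type
Atom => Type
( Type ) => Type
( Atom => Type ) => Type
( bool => Type ) => Type
( bool => Atom ) => Type
( bool => a ) => Type
( bool => a ) => Atom
( bool => a ) => a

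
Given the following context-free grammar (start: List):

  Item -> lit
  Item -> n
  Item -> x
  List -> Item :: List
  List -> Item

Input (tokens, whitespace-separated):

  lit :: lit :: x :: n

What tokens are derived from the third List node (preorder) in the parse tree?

[List [Item lit] :: [List [Item lit] :: [List [Item x] :: [List [Item n]]]]]

x :: n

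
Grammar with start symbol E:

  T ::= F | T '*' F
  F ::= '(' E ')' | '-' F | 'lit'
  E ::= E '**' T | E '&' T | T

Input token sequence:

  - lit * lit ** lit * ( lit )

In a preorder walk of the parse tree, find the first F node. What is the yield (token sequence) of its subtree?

- lit

[E [E [T [T [F - [F lit]]] * [F lit]]] ** [T [T [F lit]] * [F ( [E [T [F lit]]] )]]]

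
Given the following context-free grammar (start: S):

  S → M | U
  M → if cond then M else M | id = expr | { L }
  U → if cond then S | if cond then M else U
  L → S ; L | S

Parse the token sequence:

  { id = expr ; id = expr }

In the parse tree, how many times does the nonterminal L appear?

[S [M { [L [S [M id = expr]] ; [L [S [M id = expr]]]] }]]

2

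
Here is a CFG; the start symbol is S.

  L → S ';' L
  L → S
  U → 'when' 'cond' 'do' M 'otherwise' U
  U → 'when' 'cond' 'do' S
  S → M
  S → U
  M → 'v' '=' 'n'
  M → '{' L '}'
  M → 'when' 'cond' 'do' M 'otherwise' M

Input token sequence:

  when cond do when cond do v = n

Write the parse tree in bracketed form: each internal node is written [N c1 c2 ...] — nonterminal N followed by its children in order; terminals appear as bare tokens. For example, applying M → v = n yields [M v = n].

[S [U when cond do [S [U when cond do [S [M v = n]]]]]]

S
U
when cond do S
when cond do U
when cond do when cond do S
when cond do when cond do M
when cond do when cond do v = n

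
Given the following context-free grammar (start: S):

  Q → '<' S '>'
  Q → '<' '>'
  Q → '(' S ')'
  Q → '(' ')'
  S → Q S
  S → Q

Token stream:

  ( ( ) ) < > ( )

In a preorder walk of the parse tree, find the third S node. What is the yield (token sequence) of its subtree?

< > ( )

[S [Q ( [S [Q ( )]] )] [S [Q < >] [S [Q ( )]]]]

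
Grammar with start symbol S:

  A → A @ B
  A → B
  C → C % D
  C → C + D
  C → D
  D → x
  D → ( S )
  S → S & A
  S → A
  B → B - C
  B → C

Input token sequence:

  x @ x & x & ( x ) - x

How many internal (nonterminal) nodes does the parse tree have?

27

[S [S [S [A [A [B [C [D x]]]] @ [B [C [D x]]]]] & [A [B [C [D x]]]]] & [A [B [B [C [D ( [S [A [B [C [D x]]]]] )]]] - [C [D x]]]]]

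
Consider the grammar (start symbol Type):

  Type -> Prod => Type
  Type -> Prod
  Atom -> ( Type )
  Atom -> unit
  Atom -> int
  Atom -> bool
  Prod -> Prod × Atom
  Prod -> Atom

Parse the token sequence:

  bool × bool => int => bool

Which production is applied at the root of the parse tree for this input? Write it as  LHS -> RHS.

Type -> Prod => Type

[Type [Prod [Prod [Atom bool]] × [Atom bool]] => [Type [Prod [Atom int]] => [Type [Prod [Atom bool]]]]]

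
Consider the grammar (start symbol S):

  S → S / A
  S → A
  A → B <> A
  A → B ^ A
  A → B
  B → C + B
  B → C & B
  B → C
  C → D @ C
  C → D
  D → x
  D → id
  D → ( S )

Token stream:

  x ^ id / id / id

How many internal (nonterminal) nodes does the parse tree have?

19

[S [S [S [A [B [C [D x]]] ^ [A [B [C [D id]]]]]] / [A [B [C [D id]]]]] / [A [B [C [D id]]]]]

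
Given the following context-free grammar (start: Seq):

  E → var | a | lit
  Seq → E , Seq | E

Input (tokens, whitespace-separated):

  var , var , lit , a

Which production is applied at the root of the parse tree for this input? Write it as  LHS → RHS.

[Seq [E var] , [Seq [E var] , [Seq [E lit] , [Seq [E a]]]]]

Seq → E , Seq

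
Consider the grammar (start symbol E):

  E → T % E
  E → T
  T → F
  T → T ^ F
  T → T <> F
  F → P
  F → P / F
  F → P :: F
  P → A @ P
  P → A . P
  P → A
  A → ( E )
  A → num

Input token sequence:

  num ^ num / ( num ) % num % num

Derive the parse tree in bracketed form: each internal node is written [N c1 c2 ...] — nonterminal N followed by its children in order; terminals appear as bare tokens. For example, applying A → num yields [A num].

[E [T [T [F [P [A num]]]] ^ [F [P [A num]] / [F [P [A ( [E [T [F [P [A num]]]]] )]]]]] % [E [T [F [P [A num]]]] % [E [T [F [P [A num]]]]]]]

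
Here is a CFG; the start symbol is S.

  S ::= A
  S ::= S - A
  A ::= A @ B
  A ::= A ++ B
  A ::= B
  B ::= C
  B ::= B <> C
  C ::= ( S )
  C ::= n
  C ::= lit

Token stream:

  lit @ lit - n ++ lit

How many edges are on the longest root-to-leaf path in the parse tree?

6

[S [S [A [A [B [C lit]]] @ [B [C lit]]]] - [A [A [B [C n]]] ++ [B [C lit]]]]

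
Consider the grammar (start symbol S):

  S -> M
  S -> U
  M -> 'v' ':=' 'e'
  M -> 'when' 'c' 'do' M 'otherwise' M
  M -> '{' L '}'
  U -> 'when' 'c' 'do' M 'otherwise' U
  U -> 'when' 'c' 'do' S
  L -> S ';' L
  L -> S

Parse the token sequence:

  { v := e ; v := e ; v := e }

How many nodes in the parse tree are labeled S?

[S [M { [L [S [M v := e]] ; [L [S [M v := e]] ; [L [S [M v := e]]]]] }]]

4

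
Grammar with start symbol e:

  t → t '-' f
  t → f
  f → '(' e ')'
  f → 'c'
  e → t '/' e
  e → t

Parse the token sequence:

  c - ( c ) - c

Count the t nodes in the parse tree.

4

[e [t [t [t [f c]] - [f ( [e [t [f c]]] )]] - [f c]]]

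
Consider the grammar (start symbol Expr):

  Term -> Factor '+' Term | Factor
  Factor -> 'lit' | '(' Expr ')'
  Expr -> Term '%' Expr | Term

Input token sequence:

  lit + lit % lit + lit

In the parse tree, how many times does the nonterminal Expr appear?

2

[Expr [Term [Factor lit] + [Term [Factor lit]]] % [Expr [Term [Factor lit] + [Term [Factor lit]]]]]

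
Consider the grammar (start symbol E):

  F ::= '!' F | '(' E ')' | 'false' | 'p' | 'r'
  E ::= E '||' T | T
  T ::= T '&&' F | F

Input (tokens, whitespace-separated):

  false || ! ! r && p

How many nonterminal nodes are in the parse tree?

10

[E [E [T [F false]]] || [T [T [F ! [F ! [F r]]]] && [F p]]]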